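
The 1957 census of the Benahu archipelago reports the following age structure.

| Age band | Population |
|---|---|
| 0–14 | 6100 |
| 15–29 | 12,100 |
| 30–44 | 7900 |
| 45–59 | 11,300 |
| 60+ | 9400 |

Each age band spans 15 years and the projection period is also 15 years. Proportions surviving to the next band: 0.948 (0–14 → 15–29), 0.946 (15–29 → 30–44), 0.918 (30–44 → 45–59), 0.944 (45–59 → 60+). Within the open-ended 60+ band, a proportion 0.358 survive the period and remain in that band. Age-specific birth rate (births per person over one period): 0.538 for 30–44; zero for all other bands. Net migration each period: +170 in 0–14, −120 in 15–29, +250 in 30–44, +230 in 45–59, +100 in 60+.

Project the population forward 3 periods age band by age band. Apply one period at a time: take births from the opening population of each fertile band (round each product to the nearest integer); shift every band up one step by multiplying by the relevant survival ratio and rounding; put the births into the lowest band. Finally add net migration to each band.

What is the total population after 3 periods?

33500

Call the bands 1 to 5, youngest first.
— Period 1 —
Births: 7900 × 0.538 = 4250
Band 2: 6100 × 0.948 = 5783
Band 3: 12100 × 0.946 = 11447
Band 4: 7900 × 0.918 = 7252
Band 5: 11300 × 0.944 + 9400 × 0.358 = 10667 + 3365 = 14032
Net migration: Band 1 + 170 → 4420; Band 2 − 120 → 5663; Band 3 + 250 → 11697; Band 4 + 230 → 7482; Band 5 + 100 → 14132
Giving 4420 / 5663 / 11697 / 7482 / 14132.
— Period 2 —
Births: 11697 × 0.538 = 6293
Band 2: 4420 × 0.948 = 4190
Band 3: 5663 × 0.946 = 5357
Band 4: 11697 × 0.918 = 10738
Band 5: 7482 × 0.944 + 14132 × 0.358 = 7063 + 5059 = 12122
Net migration: Band 1 + 170 → 6463; Band 2 − 120 → 4070; Band 3 + 250 → 5607; Band 4 + 230 → 10968; Band 5 + 100 → 12222
Giving 6463 / 4070 / 5607 / 10968 / 12222.
— Period 3 —
Births: 5607 × 0.538 = 3017
Band 2: 6463 × 0.948 = 6127
Band 3: 4070 × 0.946 = 3850
Band 4: 5607 × 0.918 = 5147
Band 5: 10968 × 0.944 + 12222 × 0.358 = 10354 + 4375 = 14729
Net migration: Band 1 + 170 → 3187; Band 2 − 120 → 6007; Band 3 + 250 → 4100; Band 4 + 230 → 5377; Band 5 + 100 → 14829
Giving 3187 / 6007 / 4100 / 5377 / 14829.
Total after period 3: 3187 + 6007 + 4100 + 5377 + 14829 = 33500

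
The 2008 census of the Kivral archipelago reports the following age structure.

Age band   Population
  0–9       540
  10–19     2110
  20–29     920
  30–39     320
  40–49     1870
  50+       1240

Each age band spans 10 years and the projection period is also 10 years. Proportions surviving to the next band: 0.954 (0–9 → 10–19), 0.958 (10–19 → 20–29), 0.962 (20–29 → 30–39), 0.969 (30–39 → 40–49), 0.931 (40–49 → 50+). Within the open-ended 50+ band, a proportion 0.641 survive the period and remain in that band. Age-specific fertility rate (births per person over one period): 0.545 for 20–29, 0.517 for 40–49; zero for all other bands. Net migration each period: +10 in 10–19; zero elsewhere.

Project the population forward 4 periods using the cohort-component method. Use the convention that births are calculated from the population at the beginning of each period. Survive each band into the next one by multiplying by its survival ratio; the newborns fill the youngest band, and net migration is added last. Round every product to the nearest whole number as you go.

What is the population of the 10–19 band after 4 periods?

695

Call the groups 1 to 6, youngest first.
— Period 1 —
Births: 920 * 0.545 = 501 ; 1870 * 0.517 = 967 ⇒ total 1468
Group 2: 540 * 0.954 = 515
Group 3: 2110 * 0.958 = 2021
Group 4: 920 * 0.962 = 885
Group 5: 320 * 0.969 = 310
Group 6: 1870 * 0.931 + 1240 * 0.641 = 1741 + 795 = 2536
Net migration: Group 2 + 10 → 525
End of period: [1468, 525, 2021, 885, 310, 2536]
— Period 2 —
Births: 2021 * 0.545 = 1101 ; 310 * 0.517 = 160 ⇒ total 1261
Group 2: 1468 * 0.954 = 1400
Group 3: 525 * 0.958 = 503
Group 4: 2021 * 0.962 = 1944
Group 5: 885 * 0.969 = 858
Group 6: 310 * 0.931 + 2536 * 0.641 = 289 + 1626 = 1915
Net migration: Group 2 + 10 → 1410
End of period: [1261, 1410, 503, 1944, 858, 1915]
— Period 3 —
Births: 503 * 0.545 = 274 ; 858 * 0.517 = 444 ⇒ total 718
Group 2: 1261 * 0.954 = 1203
Group 3: 1410 * 0.958 = 1351
Group 4: 503 * 0.962 = 484
Group 5: 1944 * 0.969 = 1884
Group 6: 858 * 0.931 + 1915 * 0.641 = 799 + 1228 = 2027
Net migration: Group 2 + 10 → 1213
End of period: [718, 1213, 1351, 484, 1884, 2027]
— Period 4 —
Births: 1351 * 0.545 = 736 ; 1884 * 0.517 = 974 ⇒ total 1710
Group 2: 718 * 0.954 = 685
Group 3: 1213 * 0.958 = 1162
Group 4: 1351 * 0.962 = 1300
Group 5: 484 * 0.969 = 469
Group 6: 1884 * 0.931 + 2027 * 0.641 = 1754 + 1299 = 3053
Net migration: Group 2 + 10 → 695
End of period: [1710, 695, 1162, 1300, 469, 3053]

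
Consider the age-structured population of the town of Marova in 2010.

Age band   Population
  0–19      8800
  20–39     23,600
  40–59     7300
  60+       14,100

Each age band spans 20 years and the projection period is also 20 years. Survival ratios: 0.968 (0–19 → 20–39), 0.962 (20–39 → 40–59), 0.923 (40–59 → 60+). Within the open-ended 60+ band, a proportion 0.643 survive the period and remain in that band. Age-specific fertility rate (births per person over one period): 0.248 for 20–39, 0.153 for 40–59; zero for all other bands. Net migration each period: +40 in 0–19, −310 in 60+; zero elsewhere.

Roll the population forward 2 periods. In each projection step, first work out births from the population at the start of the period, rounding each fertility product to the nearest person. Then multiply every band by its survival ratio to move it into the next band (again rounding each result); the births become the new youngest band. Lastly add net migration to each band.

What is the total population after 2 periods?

51214

— Period 1 —
Births: 23600 × 0.248 = 5853, 7300 × 0.153 = 1117 → 6970
20–39: 8800 × 0.968 = 8518
40–59: 23600 × 0.962 = 22703
60+: 7300 × 0.923 + 14100 × 0.643 = 6738 + 9066 = 15804
Net migration: 0–19 + 40 → 7010; 60+ − 310 → 15494
End of period: [7010, 8518, 22703, 15494]
— Period 2 —
Births: 8518 × 0.248 = 2112, 22703 × 0.153 = 3474 → 5586
20–39: 7010 × 0.968 = 6786
40–59: 8518 × 0.962 = 8194
60+: 22703 × 0.923 + 15494 × 0.643 = 20955 + 9963 = 30918
Net migration: 0–19 + 40 → 5626; 60+ − 310 → 30608
End of period: [5626, 6786, 8194, 30608]
Total after period 2: 5626 + 6786 + 8194 + 30608 = 51214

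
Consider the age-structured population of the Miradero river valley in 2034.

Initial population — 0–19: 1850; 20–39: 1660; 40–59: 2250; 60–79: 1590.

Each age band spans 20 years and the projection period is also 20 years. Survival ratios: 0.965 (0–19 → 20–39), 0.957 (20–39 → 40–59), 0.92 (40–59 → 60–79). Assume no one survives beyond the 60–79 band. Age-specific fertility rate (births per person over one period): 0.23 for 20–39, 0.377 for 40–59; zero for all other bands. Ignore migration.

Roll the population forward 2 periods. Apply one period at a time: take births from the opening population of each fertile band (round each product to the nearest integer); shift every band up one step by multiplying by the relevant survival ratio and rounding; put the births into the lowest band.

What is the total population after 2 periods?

5367

Period 1.
Births: 1660 × 0.23 = 382 ; 2250 × 0.377 = 848 — total 1230
20–39: 1850 × 0.965 = 1785
40–59: 1660 × 0.957 = 1589
60–79: 2250 × 0.92 = 2070
Population now: 0–19=1230, 20–39=1785, 40–59=1589, 60–79=2070
Period 2.
Births: 1785 × 0.23 = 411 ; 1589 × 0.377 = 599 — total 1010
20–39: 1230 × 0.965 = 1187
40–59: 1785 × 0.957 = 1708
60–79: 1589 × 0.92 = 1462
Population now: 0–19=1010, 20–39=1187, 40–59=1708, 60–79=1462
Total after period 2: 1010 + 1187 + 1708 + 1462 = 5367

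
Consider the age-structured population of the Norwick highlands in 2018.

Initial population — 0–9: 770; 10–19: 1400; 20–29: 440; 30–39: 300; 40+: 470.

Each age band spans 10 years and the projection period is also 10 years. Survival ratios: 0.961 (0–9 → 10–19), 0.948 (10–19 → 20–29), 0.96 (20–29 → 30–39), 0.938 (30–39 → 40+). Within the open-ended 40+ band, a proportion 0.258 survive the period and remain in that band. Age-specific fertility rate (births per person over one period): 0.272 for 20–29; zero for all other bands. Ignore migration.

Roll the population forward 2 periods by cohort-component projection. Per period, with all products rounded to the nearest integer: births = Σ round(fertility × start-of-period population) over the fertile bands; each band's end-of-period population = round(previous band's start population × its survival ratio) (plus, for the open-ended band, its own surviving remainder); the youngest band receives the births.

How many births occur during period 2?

361

— Period 1 —
Births: 440 * 0.272 = 120
10–19: 770 * 0.961 = 740
20–29: 1400 * 0.948 = 1327
30–39: 440 * 0.96 = 422
40+: 300 * 0.938 + 470 * 0.258 = 281 + 121 = 402
→ [120, 740, 1327, 422, 402]
— Period 2 —
Births: 1327 * 0.272 = 361
10–19: 120 * 0.961 = 115
20–29: 740 * 0.948 = 702
30–39: 1327 * 0.96 = 1274
40+: 422 * 0.938 + 402 * 0.258 = 396 + 104 = 500
→ [361, 115, 702, 1274, 500]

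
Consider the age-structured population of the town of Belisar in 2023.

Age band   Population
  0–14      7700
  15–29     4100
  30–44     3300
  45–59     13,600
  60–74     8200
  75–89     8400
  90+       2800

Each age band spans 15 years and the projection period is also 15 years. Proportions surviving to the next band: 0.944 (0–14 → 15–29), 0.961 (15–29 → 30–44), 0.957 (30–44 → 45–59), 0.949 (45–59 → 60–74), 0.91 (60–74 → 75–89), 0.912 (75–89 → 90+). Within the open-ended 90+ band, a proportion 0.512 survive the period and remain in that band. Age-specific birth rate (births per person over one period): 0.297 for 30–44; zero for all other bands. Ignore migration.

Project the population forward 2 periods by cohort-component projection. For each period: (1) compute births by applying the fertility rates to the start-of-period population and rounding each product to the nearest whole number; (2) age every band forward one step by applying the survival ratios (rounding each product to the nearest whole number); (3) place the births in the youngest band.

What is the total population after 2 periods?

39055

[period 1]
Births: 3300 * 0.297 = 980
15–29: 7700 * 0.944 = 7269
30–44: 4100 * 0.961 = 3940
45–59: 3300 * 0.957 = 3158
60–74: 13600 * 0.949 = 12906
75–89: 8200 * 0.91 = 7462
90+: 8400 * 0.912 + 2800 * 0.512 = 7661 + 1434 = 9095
Giving 980 / 7269 / 3940 / 3158 / 12906 / 7462 / 9095.
[period 2]
Births: 3940 * 0.297 = 1170
15–29: 980 * 0.944 = 925
30–44: 7269 * 0.961 = 6986
45–59: 3940 * 0.957 = 3771
60–74: 3158 * 0.949 = 2997
75–89: 12906 * 0.91 = 11744
90+: 7462 * 0.912 + 9095 * 0.512 = 6805 + 4657 = 11462
Giving 1170 / 925 / 6986 / 3771 / 2997 / 11744 / 11462.
Total after period 2: 1170 + 925 + 6986 + 3771 + 2997 + 11744 + 11462 = 39055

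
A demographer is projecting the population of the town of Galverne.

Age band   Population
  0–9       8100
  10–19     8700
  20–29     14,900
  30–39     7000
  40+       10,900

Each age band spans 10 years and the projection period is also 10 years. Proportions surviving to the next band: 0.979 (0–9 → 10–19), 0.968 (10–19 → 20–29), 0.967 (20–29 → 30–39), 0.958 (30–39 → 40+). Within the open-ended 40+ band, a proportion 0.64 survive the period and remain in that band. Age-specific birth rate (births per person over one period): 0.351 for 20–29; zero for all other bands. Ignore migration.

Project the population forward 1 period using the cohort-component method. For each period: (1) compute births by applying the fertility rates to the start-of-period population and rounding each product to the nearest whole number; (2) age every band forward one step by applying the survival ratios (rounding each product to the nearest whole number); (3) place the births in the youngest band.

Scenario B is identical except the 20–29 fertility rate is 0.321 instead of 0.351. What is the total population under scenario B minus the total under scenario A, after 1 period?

[period 1]
Births: 14900 × 0.351 = 5230
10–19: 8100 × 0.979 = 7930
20–29: 8700 × 0.968 = 8422
30–39: 14900 × 0.967 = 14408
40+: 7000 × 0.958 + 10900 × 0.64 = 6706 + 6976 = 13682
Giving 5230 / 7930 / 8422 / 14408 / 13682.
Scenario A total after 1 period: 49672
Scenario B projection —
[period 1]
Births: 14900 × 0.321 = 4783
10–19: 8100 × 0.979 = 7930
20–29: 8700 × 0.968 = 8422
30–39: 14900 × 0.967 = 14408
40+: 7000 × 0.958 + 10900 × 0.64 = 6706 + 6976 = 13682
Giving 4783 / 7930 / 8422 / 14408 / 13682.
Scenario B total after 1 period: 49225
Difference B − A = 49225 − 49672 = -447

-447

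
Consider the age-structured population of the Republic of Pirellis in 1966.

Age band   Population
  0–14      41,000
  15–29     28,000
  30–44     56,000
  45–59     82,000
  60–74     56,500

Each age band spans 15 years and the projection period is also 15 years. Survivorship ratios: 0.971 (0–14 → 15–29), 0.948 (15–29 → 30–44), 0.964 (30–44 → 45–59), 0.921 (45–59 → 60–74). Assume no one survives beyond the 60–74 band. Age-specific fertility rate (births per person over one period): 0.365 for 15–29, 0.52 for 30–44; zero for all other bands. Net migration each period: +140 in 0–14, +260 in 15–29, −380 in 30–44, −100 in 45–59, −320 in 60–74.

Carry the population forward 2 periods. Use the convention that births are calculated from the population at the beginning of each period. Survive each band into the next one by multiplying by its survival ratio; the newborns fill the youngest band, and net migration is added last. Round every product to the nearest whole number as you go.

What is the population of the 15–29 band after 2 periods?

38595

Numbering the bands 1..5 from youngest to oldest:
Period 1:
Births: 28000 * 0.365 = 10220 ; 56000 * 0.52 = 29120 → 39340
Band 2: 41000 * 0.971 = 39811
Band 3: 28000 * 0.948 = 26544
Band 4: 56000 * 0.964 = 53984
Band 5: 82000 * 0.921 = 75522
Net migration: Band 1 + 140 → 39480; Band 2 + 260 → 40071; Band 3 − 380 → 26164; Band 4 − 100 → 53884; Band 5 − 320 → 75202
Giving 39480 / 40071 / 26164 / 53884 / 75202.
Period 2:
Births: 40071 * 0.365 = 14626 ; 26164 * 0.52 = 13605 → 28231
Band 2: 39480 * 0.971 = 38335
Band 3: 40071 * 0.948 = 37987
Band 4: 26164 * 0.964 = 25222
Band 5: 53884 * 0.921 = 49627
Net migration: Band 1 + 140 → 28371; Band 2 + 260 → 38595; Band 3 − 380 → 37607; Band 4 − 100 → 25122; Band 5 − 320 → 49307
Giving 28371 / 38595 / 37607 / 25122 / 49307.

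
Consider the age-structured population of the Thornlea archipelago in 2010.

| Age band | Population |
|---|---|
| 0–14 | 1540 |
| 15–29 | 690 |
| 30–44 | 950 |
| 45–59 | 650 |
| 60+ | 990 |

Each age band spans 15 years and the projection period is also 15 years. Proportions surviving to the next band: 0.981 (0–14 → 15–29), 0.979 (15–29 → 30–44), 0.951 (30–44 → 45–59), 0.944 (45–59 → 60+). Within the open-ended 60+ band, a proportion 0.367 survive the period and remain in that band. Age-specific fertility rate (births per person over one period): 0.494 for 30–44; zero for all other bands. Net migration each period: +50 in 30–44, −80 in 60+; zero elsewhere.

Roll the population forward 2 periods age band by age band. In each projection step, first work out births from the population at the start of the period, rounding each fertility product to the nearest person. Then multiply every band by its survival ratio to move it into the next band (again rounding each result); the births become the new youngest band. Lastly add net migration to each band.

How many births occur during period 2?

(Bands numbered youngest = 1 to oldest = 5.)
After projecting period 1:
Births: 950 * 0.494 = 469
Band 2: 1540 * 0.981 = 1511
Band 3: 690 * 0.979 = 676
Band 4: 950 * 0.951 = 903
Band 5: 650 * 0.944 + 990 * 0.367 = 614 + 363 = 977
Net migration: Band 3 + 50 → 726; Band 5 − 80 → 897
Giving 469 / 1511 / 726 / 903 / 897.
After projecting period 2:
Births: 726 * 0.494 = 359
Band 2: 469 * 0.981 = 460
Band 3: 1511 * 0.979 = 1479
Band 4: 726 * 0.951 = 690
Band 5: 903 * 0.944 + 897 * 0.367 = 852 + 329 = 1181
Net migration: Band 3 + 50 → 1529; Band 5 − 80 → 1101
Giving 359 / 460 / 1529 / 690 / 1101.

359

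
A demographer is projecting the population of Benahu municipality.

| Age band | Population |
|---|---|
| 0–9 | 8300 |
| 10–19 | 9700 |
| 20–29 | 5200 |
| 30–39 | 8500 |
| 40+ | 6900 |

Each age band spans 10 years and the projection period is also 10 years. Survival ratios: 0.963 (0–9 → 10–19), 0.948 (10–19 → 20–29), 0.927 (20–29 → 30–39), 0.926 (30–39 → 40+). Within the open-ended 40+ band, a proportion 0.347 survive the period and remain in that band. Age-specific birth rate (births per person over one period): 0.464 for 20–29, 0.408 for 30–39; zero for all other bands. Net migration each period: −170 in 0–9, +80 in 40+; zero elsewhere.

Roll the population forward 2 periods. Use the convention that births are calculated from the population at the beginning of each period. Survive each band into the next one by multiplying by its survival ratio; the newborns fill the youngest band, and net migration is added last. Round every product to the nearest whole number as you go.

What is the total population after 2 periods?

35799

Numbering the groups 1..5 from youngest to oldest:
Period 1:
Births: 5200 * 0.464 = 2413 ; 8500 * 0.408 = 3468 — total 5881
Group 2: 8300 * 0.963 = 7993
Group 3: 9700 * 0.948 = 9196
Group 4: 5200 * 0.927 = 4820
Group 5: 8500 * 0.926 + 6900 * 0.347 = 7871 + 2394 = 10265
Net migration: Group 1 − 170 → 5711; Group 5 + 80 → 10345
Giving 5711 / 7993 / 9196 / 4820 / 10345.
Period 2:
Births: 9196 * 0.464 = 4267 ; 4820 * 0.408 = 1967 — total 6234
Group 2: 5711 * 0.963 = 5500
Group 3: 7993 * 0.948 = 7577
Group 4: 9196 * 0.927 = 8525
Group 5: 4820 * 0.926 + 10345 * 0.347 = 4463 + 3590 = 8053
Net migration: Group 1 − 170 → 6064; Group 5 + 80 → 8133
Giving 6064 / 5500 / 7577 / 8525 / 8133.
Total after period 2: 6064 + 5500 + 7577 + 8525 + 8133 = 35799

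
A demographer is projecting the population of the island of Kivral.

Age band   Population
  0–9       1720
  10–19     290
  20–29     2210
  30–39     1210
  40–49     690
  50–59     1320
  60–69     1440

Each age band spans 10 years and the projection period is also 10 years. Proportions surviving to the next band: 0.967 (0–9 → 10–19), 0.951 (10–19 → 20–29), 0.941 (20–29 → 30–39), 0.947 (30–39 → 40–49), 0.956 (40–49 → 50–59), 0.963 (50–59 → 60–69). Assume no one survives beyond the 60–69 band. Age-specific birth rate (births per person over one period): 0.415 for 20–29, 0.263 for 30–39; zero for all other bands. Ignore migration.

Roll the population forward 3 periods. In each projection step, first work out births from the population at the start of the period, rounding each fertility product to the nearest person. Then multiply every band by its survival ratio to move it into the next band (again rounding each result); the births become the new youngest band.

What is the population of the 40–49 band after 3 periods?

246

Period 1:
Births: 2210 × 0.415 = 917, 1210 × 0.263 = 318 ⇒ total 1235
10–19: 1720 × 0.967 = 1663
20–29: 290 × 0.951 = 276
30–39: 2210 × 0.941 = 2080
40–49: 1210 × 0.947 = 1146
50–59: 690 × 0.956 = 660
60–69: 1320 × 0.963 = 1271
Giving 1235 / 1663 / 276 / 2080 / 1146 / 660 / 1271.
Period 2:
Births: 276 × 0.415 = 115, 2080 × 0.263 = 547 ⇒ total 662
10–19: 1235 × 0.967 = 1194
20–29: 1663 × 0.951 = 1582
30–39: 276 × 0.941 = 260
40–49: 2080 × 0.947 = 1970
50–59: 1146 × 0.956 = 1096
60–69: 660 × 0.963 = 636
Giving 662 / 1194 / 1582 / 260 / 1970 / 1096 / 636.
Period 3:
Births: 1582 × 0.415 = 657, 260 × 0.263 = 68 ⇒ total 725
10–19: 662 × 0.967 = 640
20–29: 1194 × 0.951 = 1135
30–39: 1582 × 0.941 = 1489
40–49: 260 × 0.947 = 246
50–59: 1970 × 0.956 = 1883
60–69: 1096 × 0.963 = 1055
Giving 725 / 640 / 1135 / 1489 / 246 / 1883 / 1055.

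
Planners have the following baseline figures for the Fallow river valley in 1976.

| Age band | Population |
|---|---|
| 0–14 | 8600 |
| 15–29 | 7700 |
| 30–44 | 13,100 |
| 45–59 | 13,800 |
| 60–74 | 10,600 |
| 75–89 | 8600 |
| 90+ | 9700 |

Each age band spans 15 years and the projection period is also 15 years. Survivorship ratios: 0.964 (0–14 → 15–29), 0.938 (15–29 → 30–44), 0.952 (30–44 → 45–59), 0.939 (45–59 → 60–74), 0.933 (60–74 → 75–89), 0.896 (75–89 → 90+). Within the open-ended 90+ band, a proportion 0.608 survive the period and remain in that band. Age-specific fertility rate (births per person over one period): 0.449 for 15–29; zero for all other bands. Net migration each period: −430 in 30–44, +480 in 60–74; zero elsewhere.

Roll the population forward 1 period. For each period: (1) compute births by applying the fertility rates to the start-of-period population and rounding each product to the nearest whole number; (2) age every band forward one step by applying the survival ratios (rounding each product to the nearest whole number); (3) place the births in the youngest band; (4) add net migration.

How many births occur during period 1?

[period 1]
Births: 7700 * 0.449 = 3457
15–29: 8600 * 0.964 = 8290
30–44: 7700 * 0.938 = 7223
45–59: 13100 * 0.952 = 12471
60–74: 13800 * 0.939 = 12958
75–89: 10600 * 0.933 = 9890
90+: 8600 * 0.896 + 9700 * 0.608 = 7706 + 5898 = 13604
Net migration: 30–44 − 430 → 6793; 60–74 + 480 → 13438
End of period: [3457, 8290, 6793, 12471, 13438, 9890, 13604]

3457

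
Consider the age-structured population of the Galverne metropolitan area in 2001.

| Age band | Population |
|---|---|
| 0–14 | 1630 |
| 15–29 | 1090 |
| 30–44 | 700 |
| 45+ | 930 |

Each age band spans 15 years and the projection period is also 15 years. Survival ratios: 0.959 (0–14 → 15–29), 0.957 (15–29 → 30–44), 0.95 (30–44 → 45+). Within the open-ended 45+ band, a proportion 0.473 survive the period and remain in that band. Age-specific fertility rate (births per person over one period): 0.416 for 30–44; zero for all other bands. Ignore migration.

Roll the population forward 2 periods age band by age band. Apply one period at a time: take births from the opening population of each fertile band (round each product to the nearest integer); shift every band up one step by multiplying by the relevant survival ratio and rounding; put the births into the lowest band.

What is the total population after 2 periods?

3723

— Period 1 —
Births: 700 × 0.416 = 291
15–29: 1630 × 0.959 = 1563
30–44: 1090 × 0.957 = 1043
45+: 700 × 0.95 + 930 × 0.473 = 665 + 440 = 1105
→ [291, 1563, 1043, 1105]
— Period 2 —
Births: 1043 × 0.416 = 434
15–29: 291 × 0.959 = 279
30–44: 1563 × 0.957 = 1496
45+: 1043 × 0.95 + 1105 × 0.473 = 991 + 523 = 1514
→ [434, 279, 1496, 1514]
Total after period 2: 434 + 279 + 1496 + 1514 = 3723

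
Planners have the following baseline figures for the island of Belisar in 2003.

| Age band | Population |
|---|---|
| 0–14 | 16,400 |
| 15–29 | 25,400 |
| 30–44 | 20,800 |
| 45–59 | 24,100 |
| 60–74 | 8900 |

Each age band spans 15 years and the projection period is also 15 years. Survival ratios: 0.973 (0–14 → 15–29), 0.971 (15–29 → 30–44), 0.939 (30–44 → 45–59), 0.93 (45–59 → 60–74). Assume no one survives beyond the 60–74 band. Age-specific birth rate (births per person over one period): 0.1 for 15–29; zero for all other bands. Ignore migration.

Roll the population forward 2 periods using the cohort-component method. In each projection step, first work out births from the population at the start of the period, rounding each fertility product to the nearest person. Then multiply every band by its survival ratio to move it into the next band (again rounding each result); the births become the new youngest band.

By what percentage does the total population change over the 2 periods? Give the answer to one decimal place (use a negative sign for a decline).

Period 1.
Births: 25400 × 0.1 = 2540
15–29: 16400 × 0.973 = 15957
30–44: 25400 × 0.971 = 24663
45–59: 20800 × 0.939 = 19531
60–74: 24100 × 0.93 = 22413
Giving 2540 / 15957 / 24663 / 19531 / 22413.
Period 2.
Births: 15957 × 0.1 = 1596
15–29: 2540 × 0.973 = 2471
30–44: 15957 × 0.971 = 15494
45–59: 24663 × 0.939 = 23159
60–74: 19531 × 0.93 = 18164
Giving 1596 / 2471 / 15494 / 23159 / 18164.
Total: 95600 → 60884; change = -34716; percentage change = -36.3%

-36.3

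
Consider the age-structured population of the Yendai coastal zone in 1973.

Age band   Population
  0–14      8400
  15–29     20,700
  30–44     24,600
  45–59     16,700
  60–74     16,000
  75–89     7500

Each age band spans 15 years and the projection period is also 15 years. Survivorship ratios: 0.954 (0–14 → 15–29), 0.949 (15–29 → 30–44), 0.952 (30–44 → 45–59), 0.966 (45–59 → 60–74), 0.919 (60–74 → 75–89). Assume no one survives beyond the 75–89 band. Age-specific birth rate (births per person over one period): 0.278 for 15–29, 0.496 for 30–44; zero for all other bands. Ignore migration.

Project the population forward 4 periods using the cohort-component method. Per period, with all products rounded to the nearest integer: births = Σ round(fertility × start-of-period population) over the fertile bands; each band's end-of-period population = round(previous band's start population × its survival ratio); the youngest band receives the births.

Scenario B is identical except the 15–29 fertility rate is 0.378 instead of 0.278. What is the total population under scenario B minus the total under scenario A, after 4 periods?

7218

Numbering the bands 1..6 from youngest to oldest:
— Period 1 —
Births: 20700 × 0.278 = 5755  |  24600 × 0.496 = 12202 → 17957
Band 2: 8400 × 0.954 = 8014
Band 3: 20700 × 0.949 = 19644
Band 4: 24600 × 0.952 = 23419
Band 5: 16700 × 0.966 = 16132
Band 6: 16000 × 0.919 = 14704
→ [17957, 8014, 19644, 23419, 16132, 14704]
— Period 2 —
Births: 8014 × 0.278 = 2228  |  19644 × 0.496 = 9743 → 11971
Band 2: 17957 × 0.954 = 17131
Band 3: 8014 × 0.949 = 7605
Band 4: 19644 × 0.952 = 18701
Band 5: 23419 × 0.966 = 22623
Band 6: 16132 × 0.919 = 14825
→ [11971, 17131, 7605, 18701, 22623, 14825]
— Period 3 —
Births: 17131 × 0.278 = 4762  |  7605 × 0.496 = 3772 → 8534
Band 2: 11971 × 0.954 = 11420
Band 3: 17131 × 0.949 = 16257
Band 4: 7605 × 0.952 = 7240
Band 5: 18701 × 0.966 = 18065
Band 6: 22623 × 0.919 = 20791
→ [8534, 11420, 16257, 7240, 18065, 20791]
— Period 4 —
Births: 11420 × 0.278 = 3175  |  16257 × 0.496 = 8063 → 11238
Band 2: 8534 × 0.954 = 8141
Band 3: 11420 × 0.949 = 10838
Band 4: 16257 × 0.952 = 15477
Band 5: 7240 × 0.966 = 6994
Band 6: 18065 × 0.919 = 16602
→ [11238, 8141, 10838, 15477, 6994, 16602]
Scenario A total after 4 periods: 69290
Scenario B projection —
— Period 1 —
Births: 20700 × 0.378 = 7825  |  24600 × 0.496 = 12202 → 20027
Band 2: 8400 × 0.954 = 8014
Band 3: 20700 × 0.949 = 19644
Band 4: 24600 × 0.952 = 23419
Band 5: 16700 × 0.966 = 16132
Band 6: 16000 × 0.919 = 14704
→ [20027, 8014, 19644, 23419, 16132, 14704]
— Period 2 —
Births: 8014 × 0.378 = 3029  |  19644 × 0.496 = 9743 → 12772
Band 2: 20027 × 0.954 = 19106
Band 3: 8014 × 0.949 = 7605
Band 4: 19644 × 0.952 = 18701
Band 5: 23419 × 0.966 = 22623
Band 6: 16132 × 0.919 = 14825
→ [12772, 19106, 7605, 18701, 22623, 14825]
— Period 3 —
Births: 19106 × 0.378 = 7222  |  7605 × 0.496 = 3772 → 10994
Band 2: 12772 × 0.954 = 12184
Band 3: 19106 × 0.949 = 18132
Band 4: 7605 × 0.952 = 7240
Band 5: 18701 × 0.966 = 18065
Band 6: 22623 × 0.919 = 20791
→ [10994, 12184, 18132, 7240, 18065, 20791]
— Period 4 —
Births: 12184 × 0.378 = 4606  |  18132 × 0.496 = 8993 → 13599
Band 2: 10994 × 0.954 = 10488
Band 3: 12184 × 0.949 = 11563
Band 4: 18132 × 0.952 = 17262
Band 5: 7240 × 0.966 = 6994
Band 6: 18065 × 0.919 = 16602
→ [13599, 10488, 11563, 17262, 6994, 16602]
Scenario B total after 4 periods: 76508
Difference B − A = 76508 − 69290 = 7218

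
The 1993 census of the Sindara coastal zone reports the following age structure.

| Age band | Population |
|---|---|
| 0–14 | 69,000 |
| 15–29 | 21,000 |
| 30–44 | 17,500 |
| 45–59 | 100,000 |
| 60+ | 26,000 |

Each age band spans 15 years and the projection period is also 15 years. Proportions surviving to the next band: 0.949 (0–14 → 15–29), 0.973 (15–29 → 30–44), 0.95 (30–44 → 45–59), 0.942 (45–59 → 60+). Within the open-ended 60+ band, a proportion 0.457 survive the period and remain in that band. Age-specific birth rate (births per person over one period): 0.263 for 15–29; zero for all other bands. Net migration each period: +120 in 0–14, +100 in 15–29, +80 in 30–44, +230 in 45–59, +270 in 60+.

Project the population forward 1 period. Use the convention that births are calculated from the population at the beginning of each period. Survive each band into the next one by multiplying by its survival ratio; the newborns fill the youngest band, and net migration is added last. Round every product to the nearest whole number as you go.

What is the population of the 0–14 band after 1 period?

After projecting period 1:
Births: 21000 × 0.263 = 5523
15–29: 69000 × 0.949 = 65481
30–44: 21000 × 0.973 = 20433
45–59: 17500 × 0.95 = 16625
60+: 100000 × 0.942 + 26000 × 0.457 = 94200 + 11882 = 106082
Net migration: 0–14 + 120 → 5643; 15–29 + 100 → 65581; 30–44 + 80 → 20513; 45–59 + 230 → 16855; 60+ + 270 → 106352
→ [5643, 65581, 20513, 16855, 106352]

5643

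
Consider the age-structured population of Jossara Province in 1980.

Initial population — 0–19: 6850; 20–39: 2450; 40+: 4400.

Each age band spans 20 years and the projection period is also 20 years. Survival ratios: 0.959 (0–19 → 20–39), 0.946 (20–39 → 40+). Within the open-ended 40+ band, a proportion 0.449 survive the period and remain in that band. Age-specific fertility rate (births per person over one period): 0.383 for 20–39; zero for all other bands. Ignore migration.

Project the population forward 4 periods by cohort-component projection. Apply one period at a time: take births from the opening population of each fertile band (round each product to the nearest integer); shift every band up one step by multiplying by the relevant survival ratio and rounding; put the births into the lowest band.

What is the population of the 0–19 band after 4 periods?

924

[period 1]
Births: 2450 × 0.383 = 938
20–39: 6850 × 0.959 = 6569
40+: 2450 × 0.946 + 4400 × 0.449 = 2318 + 1976 = 4294
End of period: [938, 6569, 4294]
[period 2]
Births: 6569 × 0.383 = 2516
20–39: 938 × 0.959 = 900
40+: 6569 × 0.946 + 4294 × 0.449 = 6214 + 1928 = 8142
End of period: [2516, 900, 8142]
[period 3]
Births: 900 × 0.383 = 345
20–39: 2516 × 0.959 = 2413
40+: 900 × 0.946 + 8142 × 0.449 = 851 + 3656 = 4507
End of period: [345, 2413, 4507]
[period 4]
Births: 2413 × 0.383 = 924
20–39: 345 × 0.959 = 331
40+: 2413 × 0.946 + 4507 × 0.449 = 2283 + 2024 = 4307
End of period: [924, 331, 4307]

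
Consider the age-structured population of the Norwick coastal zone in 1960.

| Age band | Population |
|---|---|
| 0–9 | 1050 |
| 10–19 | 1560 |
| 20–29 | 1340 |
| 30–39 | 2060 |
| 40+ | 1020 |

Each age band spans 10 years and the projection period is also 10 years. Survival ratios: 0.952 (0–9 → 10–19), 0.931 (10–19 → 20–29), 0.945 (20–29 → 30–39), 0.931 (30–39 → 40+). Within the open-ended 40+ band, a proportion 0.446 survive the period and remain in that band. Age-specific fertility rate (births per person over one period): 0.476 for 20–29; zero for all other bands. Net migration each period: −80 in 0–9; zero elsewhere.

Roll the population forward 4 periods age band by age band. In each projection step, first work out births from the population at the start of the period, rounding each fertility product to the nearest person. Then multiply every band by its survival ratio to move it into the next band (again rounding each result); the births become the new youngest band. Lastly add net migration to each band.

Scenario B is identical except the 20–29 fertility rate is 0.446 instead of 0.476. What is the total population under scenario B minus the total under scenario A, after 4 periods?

-128

(Groups numbered youngest = 1 to oldest = 5.)
Period 1.
Births: 1340 * 0.476 = 638
Group 2: 1050 * 0.952 = 1000
Group 3: 1560 * 0.931 = 1452
Group 4: 1340 * 0.945 = 1266
Group 5: 2060 * 0.931 + 1020 * 0.446 = 1918 + 455 = 2373
Net migration: Group 1 − 80 → 558
Giving 558 / 1000 / 1452 / 1266 / 2373.
Period 2.
Births: 1452 * 0.476 = 691
Group 2: 558 * 0.952 = 531
Group 3: 1000 * 0.931 = 931
Group 4: 1452 * 0.945 = 1372
Group 5: 1266 * 0.931 + 2373 * 0.446 = 1179 + 1058 = 2237
Net migration: Group 1 − 80 → 611
Giving 611 / 531 / 931 / 1372 / 2237.
Period 3.
Births: 931 * 0.476 = 443
Group 2: 611 * 0.952 = 582
Group 3: 531 * 0.931 = 494
Group 4: 931 * 0.945 = 880
Group 5: 1372 * 0.931 + 2237 * 0.446 = 1277 + 998 = 2275
Net migration: Group 1 − 80 → 363
Giving 363 / 582 / 494 / 880 / 2275.
Period 4.
Births: 494 * 0.476 = 235
Group 2: 363 * 0.952 = 346
Group 3: 582 * 0.931 = 542
Group 4: 494 * 0.945 = 467
Group 5: 880 * 0.931 + 2275 * 0.446 = 819 + 1015 = 1834
Net migration: Group 1 − 80 → 155
Giving 155 / 346 / 542 / 467 / 1834.
Scenario A total after 4 periods: 3344
Scenario B projection —
Period 1.
Births: 1340 * 0.446 = 598
Group 2: 1050 * 0.952 = 1000
Group 3: 1560 * 0.931 = 1452
Group 4: 1340 * 0.945 = 1266
Group 5: 2060 * 0.931 + 1020 * 0.446 = 1918 + 455 = 2373
Net migration: Group 1 − 80 → 518
Giving 518 / 1000 / 1452 / 1266 / 2373.
Period 2.
Births: 1452 * 0.446 = 648
Group 2: 518 * 0.952 = 493
Group 3: 1000 * 0.931 = 931
Group 4: 1452 * 0.945 = 1372
Group 5: 1266 * 0.931 + 2373 * 0.446 = 1179 + 1058 = 2237
Net migration: Group 1 − 80 → 568
Giving 568 / 493 / 931 / 1372 / 2237.
Period 3.
Births: 931 * 0.446 = 415
Group 2: 568 * 0.952 = 541
Group 3: 493 * 0.931 = 459
Group 4: 931 * 0.945 = 880
Group 5: 1372 * 0.931 + 2237 * 0.446 = 1277 + 998 = 2275
Net migration: Group 1 − 80 → 335
Giving 335 / 541 / 459 / 880 / 2275.
Period 4.
Births: 459 * 0.446 = 205
Group 2: 335 * 0.952 = 319
Group 3: 541 * 0.931 = 504
Group 4: 459 * 0.945 = 434
Group 5: 880 * 0.931 + 2275 * 0.446 = 819 + 1015 = 1834
Net migration: Group 1 − 80 → 125
Giving 125 / 319 / 504 / 434 / 1834.
Scenario B total after 4 periods: 3216
Difference B − A = 3216 − 3344 = -128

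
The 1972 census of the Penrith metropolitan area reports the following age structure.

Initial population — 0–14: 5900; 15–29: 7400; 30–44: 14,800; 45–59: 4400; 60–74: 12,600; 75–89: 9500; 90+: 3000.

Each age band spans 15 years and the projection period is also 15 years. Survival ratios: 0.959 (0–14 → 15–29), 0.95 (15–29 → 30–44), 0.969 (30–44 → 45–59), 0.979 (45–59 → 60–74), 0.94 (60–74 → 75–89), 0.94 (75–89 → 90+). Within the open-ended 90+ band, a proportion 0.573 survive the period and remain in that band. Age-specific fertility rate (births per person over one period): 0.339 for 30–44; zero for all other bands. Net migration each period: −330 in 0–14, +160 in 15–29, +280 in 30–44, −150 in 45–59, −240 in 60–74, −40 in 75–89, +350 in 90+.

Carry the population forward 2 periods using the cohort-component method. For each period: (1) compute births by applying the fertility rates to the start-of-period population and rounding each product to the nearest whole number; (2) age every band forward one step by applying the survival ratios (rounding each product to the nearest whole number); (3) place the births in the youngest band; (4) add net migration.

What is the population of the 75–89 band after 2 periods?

3784

Call the bands 1 to 7, youngest first.
— Period 1 —
Births: 14800 * 0.339 = 5017
Band 2: 5900 * 0.959 = 5658
Band 3: 7400 * 0.95 = 7030
Band 4: 14800 * 0.969 = 14341
Band 5: 4400 * 0.979 = 4308
Band 6: 12600 * 0.94 = 11844
Band 7: 9500 * 0.94 + 3000 * 0.573 = 8930 + 1719 = 10649
Net migration: Band 1 − 330 → 4687; Band 2 + 160 → 5818; Band 3 + 280 → 7310; Band 4 − 150 → 14191; Band 5 − 240 → 4068; Band 6 − 40 → 11804; Band 7 + 350 → 10999
Population now: 0–14=4687, 15–29=5818, 30–44=7310, 45–59=14191, 60–74=4068, 75–89=11804, 90+=10999
— Period 2 —
Births: 7310 * 0.339 = 2478
Band 2: 4687 * 0.959 = 4495
Band 3: 5818 * 0.95 = 5527
Band 4: 7310 * 0.969 = 7083
Band 5: 14191 * 0.979 = 13893
Band 6: 4068 * 0.94 = 3824
Band 7: 11804 * 0.94 + 10999 * 0.573 = 11096 + 6302 = 17398
Net migration: Band 1 − 330 → 2148; Band 2 + 160 → 4655; Band 3 + 280 → 5807; Band 4 − 150 → 6933; Band 5 − 240 → 13653; Band 6 − 40 → 3784; Band 7 + 350 → 17748
Population now: 0–14=2148, 15–29=4655, 30–44=5807, 45–59=6933, 60–74=13653, 75–89=3784, 90+=17748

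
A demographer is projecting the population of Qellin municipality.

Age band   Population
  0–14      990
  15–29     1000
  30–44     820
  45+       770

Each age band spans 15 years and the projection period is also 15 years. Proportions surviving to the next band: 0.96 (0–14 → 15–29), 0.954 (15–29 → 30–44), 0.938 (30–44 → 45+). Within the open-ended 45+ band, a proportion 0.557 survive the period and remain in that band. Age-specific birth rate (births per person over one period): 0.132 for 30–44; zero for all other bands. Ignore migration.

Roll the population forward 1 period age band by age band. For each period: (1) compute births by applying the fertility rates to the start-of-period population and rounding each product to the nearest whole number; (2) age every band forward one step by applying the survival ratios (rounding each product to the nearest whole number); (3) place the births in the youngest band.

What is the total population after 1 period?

3210

— Period 1 —
Births: 820 × 0.132 = 108
15–29: 990 × 0.96 = 950
30–44: 1000 × 0.954 = 954
45+: 820 × 0.938 + 770 × 0.557 = 769 + 429 = 1198
→ [108, 950, 954, 1198]
Total after period 1: 108 + 950 + 954 + 1198 = 3210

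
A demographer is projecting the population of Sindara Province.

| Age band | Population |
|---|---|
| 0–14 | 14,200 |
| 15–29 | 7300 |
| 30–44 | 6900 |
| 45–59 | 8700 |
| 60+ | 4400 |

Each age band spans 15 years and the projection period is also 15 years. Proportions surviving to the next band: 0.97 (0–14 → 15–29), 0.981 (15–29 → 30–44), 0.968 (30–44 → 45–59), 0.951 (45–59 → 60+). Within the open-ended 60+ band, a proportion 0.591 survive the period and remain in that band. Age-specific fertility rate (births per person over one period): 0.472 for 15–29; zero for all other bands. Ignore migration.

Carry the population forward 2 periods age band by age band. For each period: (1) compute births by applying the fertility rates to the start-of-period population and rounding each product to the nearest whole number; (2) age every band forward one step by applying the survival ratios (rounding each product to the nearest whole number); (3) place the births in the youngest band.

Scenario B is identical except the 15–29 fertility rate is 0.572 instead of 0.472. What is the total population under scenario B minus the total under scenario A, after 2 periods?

(Groups numbered youngest = 1 to oldest = 5.)
[period 1]
Births: 7300 × 0.472 = 3446
Group 2: 14200 × 0.97 = 13774
Group 3: 7300 × 0.981 = 7161
Group 4: 6900 × 0.968 = 6679
Group 5: 8700 × 0.951 + 4400 × 0.591 = 8274 + 2600 = 10874
Population now: 0–14=3446, 15–29=13774, 30–44=7161, 45–59=6679, 60+=10874
[period 2]
Births: 13774 × 0.472 = 6501
Group 2: 3446 × 0.97 = 3343
Group 3: 13774 × 0.981 = 13512
Group 4: 7161 × 0.968 = 6932
Group 5: 6679 × 0.951 + 10874 × 0.591 = 6352 + 6427 = 12779
Population now: 0–14=6501, 15–29=3343, 30–44=13512, 45–59=6932, 60+=12779
Scenario A total after 2 periods: 43067
Scenario B projection —
[period 1]
Births: 7300 × 0.572 = 4176
Group 2: 14200 × 0.97 = 13774
Group 3: 7300 × 0.981 = 7161
Group 4: 6900 × 0.968 = 6679
Group 5: 8700 × 0.951 + 4400 × 0.591 = 8274 + 2600 = 10874
Population now: 0–14=4176, 15–29=13774, 30–44=7161, 45–59=6679, 60+=10874
[period 2]
Births: 13774 × 0.572 = 7879
Group 2: 4176 × 0.97 = 4051
Group 3: 13774 × 0.981 = 13512
Group 4: 7161 × 0.968 = 6932
Group 5: 6679 × 0.951 + 10874 × 0.591 = 6352 + 6427 = 12779
Population now: 0–14=7879, 15–29=4051, 30–44=13512, 45–59=6932, 60+=12779
Scenario B total after 2 periods: 45153
Difference B − A = 45153 − 43067 = 2086

2086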